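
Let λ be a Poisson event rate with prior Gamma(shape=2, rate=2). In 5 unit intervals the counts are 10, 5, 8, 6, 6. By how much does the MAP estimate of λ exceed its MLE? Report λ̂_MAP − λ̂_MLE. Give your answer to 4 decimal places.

Σxᵢ = 35. Posterior is Gamma(37, 7); MAP = (37−1)/7 = 36/7 ≈ 5.14286.
MLE = x̄ = 35/5 ≈ 7.00000.
Difference = 36/7 − 35/5 = -13/7 ≈ -1.8571.

MAP − MLE = -1.8571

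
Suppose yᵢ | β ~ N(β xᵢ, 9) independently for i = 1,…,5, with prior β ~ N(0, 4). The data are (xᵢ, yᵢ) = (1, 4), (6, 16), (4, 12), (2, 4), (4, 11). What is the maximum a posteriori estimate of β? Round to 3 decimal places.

β̂_MAP = 2.658

log p(β | y) = −Σ(yᵢ − βxᵢ)²/(2·9) − β²/(2·4) + const.
Setting the derivative to zero: Σxᵢ(yᵢ − βxᵢ)/9 − β/4 = 0, so β = Σxᵢyᵢ / (Σxᵢ² + σ²/τ²).
Σxᵢyᵢ = 1·4 + 6·16 + 4·12 + 2·4 + 4·11 = 200; Σxᵢ² = 73; σ²/τ² = 2.25.
β̂_MAP = 200 / (73 + 2.25) = 200/75.25 ≈ 2.658.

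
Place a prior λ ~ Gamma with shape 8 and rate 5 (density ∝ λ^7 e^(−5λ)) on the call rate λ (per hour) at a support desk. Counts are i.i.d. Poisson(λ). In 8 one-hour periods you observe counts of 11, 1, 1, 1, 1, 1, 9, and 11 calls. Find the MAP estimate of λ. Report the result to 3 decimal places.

λ̂_MAP = 3.308

Σxᵢ = 11+1+1+1+1+1+9+11 = 36, with n = 8.
Posterior ∝ λ^7e^(−5λ) · λ^36e^(−8λ) = λ^43e^(−13λ), i.e. Gamma(shape=44, rate=13).
The mode of a Gamma(a, b) with a ≥ 1 (shape–rate) is (a−1)/b = 43/13 ≈ 3.308.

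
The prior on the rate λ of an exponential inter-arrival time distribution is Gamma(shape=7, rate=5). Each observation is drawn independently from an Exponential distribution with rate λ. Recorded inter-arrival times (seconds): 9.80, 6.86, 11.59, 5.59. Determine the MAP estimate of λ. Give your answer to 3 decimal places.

The Exponential(rate=λ) likelihood is ∝ λ^n e^(−λΣtᵢ). Here n = 4 and Σtᵢ = 9.80 + 6.86 + 11.59 + 5.59 = 33.84.
Posterior ∝ λ^6e^(−5λ) · λ^4e^(−33.84λ) = λ^10e^(−38.84λ), i.e. Gamma(11, 38.84).
Mode = (a−1)/b = 10/38.84 ≈ 0.257.

λ̂_MAP = 0.257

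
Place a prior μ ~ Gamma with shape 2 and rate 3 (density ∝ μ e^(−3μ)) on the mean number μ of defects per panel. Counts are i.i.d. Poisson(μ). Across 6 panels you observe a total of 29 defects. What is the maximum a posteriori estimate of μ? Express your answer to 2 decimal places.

μ̂_MAP = 3.33

Σxᵢ = 29, n = 6.
Posterior ∝ μe^(−3μ) · μ^29e^(−6μ) = μ^30e^(−9μ), i.e. Gamma(shape=31, rate=9).
The mode of a Gamma(a, b) with a ≥ 1 (shape–rate) is (a−1)/b = 30/9 ≈ 3.33.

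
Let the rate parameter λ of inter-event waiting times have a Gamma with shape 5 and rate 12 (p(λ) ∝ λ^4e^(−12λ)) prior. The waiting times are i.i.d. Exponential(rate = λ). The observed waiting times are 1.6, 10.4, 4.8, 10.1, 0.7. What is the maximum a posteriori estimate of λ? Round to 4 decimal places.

The Exponential(rate=λ) likelihood is ∝ λ^n e^(−λΣtᵢ). Here n = 5 and Σtᵢ = 1.6 + 10.4 + 4.8 + 10.1 + 0.7 = 27.6.
Posterior ∝ λ^4e^(−12λ) · λ^5e^(−27.6λ) = λ^9e^(−39.6λ), i.e. Gamma(10, 39.6).
Mode = (a−1)/b = 9/39.6 ≈ 0.2273.

λ̂_MAP = 0.2273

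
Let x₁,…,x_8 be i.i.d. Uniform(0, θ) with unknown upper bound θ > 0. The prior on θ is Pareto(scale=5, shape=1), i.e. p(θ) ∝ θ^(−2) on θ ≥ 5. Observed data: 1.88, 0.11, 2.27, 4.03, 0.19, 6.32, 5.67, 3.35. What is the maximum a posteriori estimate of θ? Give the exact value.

The Uniform(0, θ) likelihood is θ^(−n) for θ ≥ max(xᵢ), zero otherwise. Here max(xᵢ) = 6.32.
Posterior ∝ θ^(−2) · θ^(−8) = θ^(−10) on θ ≥ max(5, 6.32) = 6.32.
This density is strictly decreasing in θ, so the posterior mode lies at the lower boundary of the support.

θ̂_MAP = 6.32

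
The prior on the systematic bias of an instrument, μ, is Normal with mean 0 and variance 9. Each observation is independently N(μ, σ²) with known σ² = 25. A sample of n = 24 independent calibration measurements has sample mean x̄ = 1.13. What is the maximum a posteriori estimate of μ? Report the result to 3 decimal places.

n = 24, x̄ = 1.13.
For a Normal prior and Normal likelihood with known variance, the posterior is Normal; its mode equals its mean, the precision-weighted average.
Prior precision 1/σ₀² = 1/9; data precision n/σ² = 24/25 = 0.96.
μ̂ = ((1/9)·0 + 0.96·1.13) / (1/9 + 0.96) = 1.0848/(241/225) = 6102/6025 ≈ 1.013.

μ̂_MAP = 1.013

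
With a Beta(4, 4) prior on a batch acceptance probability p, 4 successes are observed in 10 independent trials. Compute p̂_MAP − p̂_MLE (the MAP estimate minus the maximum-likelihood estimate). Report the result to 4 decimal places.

Posterior is Beta(8, 10); MAP = (8−1)/(18−2) = 7/16 ≈ 0.43750.
MLE ignores the prior: p̂_MLE = k/n = 4/10 ≈ 0.40000.
Difference = 7/16 − 4/10 = 3/80 ≈ 0.0375.

MAP − MLE = 0.0375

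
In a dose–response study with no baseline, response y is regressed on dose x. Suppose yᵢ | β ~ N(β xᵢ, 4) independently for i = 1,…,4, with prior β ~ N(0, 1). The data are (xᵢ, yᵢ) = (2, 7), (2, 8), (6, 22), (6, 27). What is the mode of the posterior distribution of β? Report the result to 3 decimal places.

β̂_MAP = 3.857

log p(β | y) = −Σ(yᵢ − βxᵢ)²/(2·4) − β²/(2·1) + const.
Setting the derivative to zero: Σxᵢ(yᵢ − βxᵢ)/4 − β/1 = 0, so β = Σxᵢyᵢ / (Σxᵢ² + σ²/τ²).
Σxᵢyᵢ = 2·7 + 2·8 + 6·22 + 6·27 = 324; Σxᵢ² = 80; σ²/τ² = 4.
β̂_MAP = 324 / (80 + 4) = 324/84 ≈ 3.857.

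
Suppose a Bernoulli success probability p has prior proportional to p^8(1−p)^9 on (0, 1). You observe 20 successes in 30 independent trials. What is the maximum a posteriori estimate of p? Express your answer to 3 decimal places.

The prior density ∝ p^8(1−p)^9 is the kernel of Beta(9, 10).
Data: 20 successes in 30 trials. The binomial likelihood contributes p^20(1−p)^10, so the posterior is Beta(9+20, 10+10) = Beta(29, 20).
For Beta(a, b) with a, b > 1 the mode is (a−1)/(a+b−2) = 28/47 ≈ 0.596.

p̂_MAP = 0.596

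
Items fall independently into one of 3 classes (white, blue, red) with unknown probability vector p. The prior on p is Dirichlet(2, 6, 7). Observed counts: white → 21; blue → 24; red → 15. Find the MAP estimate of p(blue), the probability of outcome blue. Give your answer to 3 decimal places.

The posterior is Dirichlet(αᵢ + nᵢ) = Dirichlet(23, 30, 22).
For a Dirichlet(a₁,…,a_K) with all aᵢ > 1, the mode has j-th component (aⱼ − 1)/(Σaᵢ − K).
Here Σaᵢ = 75 and K = 3, so p(blue) = (30 − 1)/(75 − 3) = 29/72 ≈ 0.403.

MAP estimate of p(blue) = 0.403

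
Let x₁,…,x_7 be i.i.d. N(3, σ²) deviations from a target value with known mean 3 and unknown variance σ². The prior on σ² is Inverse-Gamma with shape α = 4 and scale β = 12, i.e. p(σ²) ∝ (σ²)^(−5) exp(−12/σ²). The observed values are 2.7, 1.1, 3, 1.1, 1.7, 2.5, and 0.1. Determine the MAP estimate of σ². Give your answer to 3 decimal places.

Sum of squared deviations about the known mean: SS = (2.7−3)² + (1.1−3)² + (3−3)² + (1.1−3)² + (1.7−3)² + (2.5−3)² + (0.1−3)² = 17.66.
The Normal likelihood contributes (σ²)^(−n/2) exp(−SS/(2σ²)), so the posterior is Inverse-Gamma(α + n/2, β + SS/2) = Inverse-Gamma(7.5, 20.83).
The mode of Inverse-Gamma(a, b) is b/(a+1) = 20.83/8.5 ≈ 2.451.

σ̂²_MAP = 2.451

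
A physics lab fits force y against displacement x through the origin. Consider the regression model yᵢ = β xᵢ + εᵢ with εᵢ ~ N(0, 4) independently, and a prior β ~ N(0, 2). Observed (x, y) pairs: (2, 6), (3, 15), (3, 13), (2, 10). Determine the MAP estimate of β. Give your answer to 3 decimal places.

log p(β | y) = −Σ(yᵢ − βxᵢ)²/(2·4) − β²/(2·2) + const.
Setting the derivative to zero: Σxᵢ(yᵢ − βxᵢ)/4 − β/2 = 0, so β = Σxᵢyᵢ / (Σxᵢ² + σ²/τ²).
Σxᵢyᵢ = 2·6 + 3·15 + 3·13 + 2·10 = 116; Σxᵢ² = 26; σ²/τ² = 2.
β̂_MAP = 116 / (26 + 2) = 116/28 ≈ 4.143.

β̂_MAP = 4.143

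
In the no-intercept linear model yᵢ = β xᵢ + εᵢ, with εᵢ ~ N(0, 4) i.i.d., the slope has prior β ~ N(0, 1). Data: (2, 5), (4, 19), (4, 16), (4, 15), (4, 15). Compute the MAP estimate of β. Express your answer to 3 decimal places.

β̂_MAP = 3.750

log p(β | y) = −Σ(yᵢ − βxᵢ)²/(2·4) − β²/(2·1) + const.
Setting the derivative to zero: Σxᵢ(yᵢ − βxᵢ)/4 − β/1 = 0, so β = Σxᵢyᵢ / (Σxᵢ² + σ²/τ²).
Σxᵢyᵢ = 2·5 + 4·19 + 4·16 + 4·15 + 4·15 = 270; Σxᵢ² = 68; σ²/τ² = 4.
β̂_MAP = 270 / (68 + 4) = 270/72 ≈ 3.750.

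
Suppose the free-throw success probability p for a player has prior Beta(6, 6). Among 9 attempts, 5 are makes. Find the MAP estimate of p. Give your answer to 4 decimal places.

p̂_MAP = 0.5263

Prior: Beta(6, 6).
Data: 5 successes in 9 trials. The binomial likelihood contributes p^5(1−p)^4, so the posterior is Beta(6+5, 6+4) = Beta(11, 10).
For Beta(a, b) with a, b > 1 the mode is (a−1)/(a+b−2) = 10/19 ≈ 0.5263.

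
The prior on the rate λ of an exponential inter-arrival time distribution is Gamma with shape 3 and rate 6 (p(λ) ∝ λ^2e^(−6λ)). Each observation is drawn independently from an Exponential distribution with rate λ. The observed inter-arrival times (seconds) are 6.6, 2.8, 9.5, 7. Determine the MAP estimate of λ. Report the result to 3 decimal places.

λ̂_MAP = 0.188

The Exponential(rate=λ) likelihood is ∝ λ^n e^(−λΣtᵢ). Here n = 4 and Σtᵢ = 6.6 + 2.8 + 9.5 + 7 = 25.9.
Posterior ∝ λ^2e^(−6λ) · λ^4e^(−25.9λ) = λ^6e^(−31.9λ), i.e. Gamma(7, 31.9).
Mode = (a−1)/b = 6/31.9 ≈ 0.188.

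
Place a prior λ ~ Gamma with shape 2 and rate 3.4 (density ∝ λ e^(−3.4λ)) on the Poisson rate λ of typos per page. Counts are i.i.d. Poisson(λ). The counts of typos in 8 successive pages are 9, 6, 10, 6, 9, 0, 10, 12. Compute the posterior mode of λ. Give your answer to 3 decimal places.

λ̂_MAP = 5.526

Σxᵢ = 9+6+10+6+9+0+10+12 = 62, with n = 8.
Posterior ∝ λe^(−3.4λ) · λ^62e^(−8λ) = λ^63e^(−11.4λ), i.e. Gamma(shape=64, rate=11.4).
The mode of a Gamma(a, b) with a ≥ 1 (shape–rate) is (a−1)/b = 63/11.4 ≈ 5.526.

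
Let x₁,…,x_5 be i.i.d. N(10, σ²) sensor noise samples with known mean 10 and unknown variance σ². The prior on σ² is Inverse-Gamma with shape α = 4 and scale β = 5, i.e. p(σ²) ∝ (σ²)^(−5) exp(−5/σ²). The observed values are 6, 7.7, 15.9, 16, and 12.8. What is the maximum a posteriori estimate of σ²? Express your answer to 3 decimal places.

σ̂²_MAP = 7.329

Sum of squared deviations about the known mean: SS = (6−10)² + (7.7−10)² + (15.9−10)² + (16−10)² + (12.8−10)² = 99.94.
The Normal likelihood contributes (σ²)^(−n/2) exp(−SS/(2σ²)), so the posterior is Inverse-Gamma(α + n/2, β + SS/2) = Inverse-Gamma(6.5, 54.97).
The mode of Inverse-Gamma(a, b) is b/(a+1) = 54.97/7.5 ≈ 7.329.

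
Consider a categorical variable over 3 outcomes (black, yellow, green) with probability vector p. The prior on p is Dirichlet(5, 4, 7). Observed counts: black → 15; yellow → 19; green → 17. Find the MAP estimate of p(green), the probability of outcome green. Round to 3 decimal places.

The posterior is Dirichlet(αᵢ + nᵢ) = Dirichlet(20, 23, 24).
For a Dirichlet(a₁,…,a_K) with all aᵢ > 1, the mode has j-th component (aⱼ − 1)/(Σaᵢ − K).
Here Σaᵢ = 67 and K = 3, so p(green) = (24 − 1)/(67 − 3) = 23/64 ≈ 0.359.

MAP estimate of p(green) = 0.359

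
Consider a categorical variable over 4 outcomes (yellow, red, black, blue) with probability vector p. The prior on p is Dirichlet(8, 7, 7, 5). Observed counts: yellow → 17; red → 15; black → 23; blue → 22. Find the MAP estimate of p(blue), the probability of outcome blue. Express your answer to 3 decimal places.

MAP estimate of p(blue) = 0.260

The posterior is Dirichlet(αᵢ + nᵢ) = Dirichlet(25, 22, 30, 27).
For a Dirichlet(a₁,…,a_K) with all aᵢ > 1, the mode has j-th component (aⱼ − 1)/(Σaᵢ − K).
Here Σaᵢ = 104 and K = 4, so p(blue) = (27 − 1)/(104 − 4) = 26/100 ≈ 0.260.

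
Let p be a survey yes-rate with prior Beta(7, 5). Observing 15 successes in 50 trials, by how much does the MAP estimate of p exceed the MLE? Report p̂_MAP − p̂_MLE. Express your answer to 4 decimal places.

MAP − MLE = 0.0500

Posterior is Beta(22, 40); MAP = (22−1)/(62−2) = 21/60 ≈ 0.35000.
MLE ignores the prior: p̂_MLE = k/n = 15/50 ≈ 0.30000.
Difference = 21/60 − 15/50 = 1/20 ≈ 0.0500.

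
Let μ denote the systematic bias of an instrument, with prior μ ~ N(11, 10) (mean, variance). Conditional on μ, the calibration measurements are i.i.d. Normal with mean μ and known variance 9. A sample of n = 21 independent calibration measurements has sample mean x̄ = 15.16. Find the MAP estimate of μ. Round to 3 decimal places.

μ̂_MAP = 14.989

n = 21, x̄ = 15.16.
For a Normal prior and Normal likelihood with known variance, the posterior is Normal; its mode equals its mean, the precision-weighted average.
Prior precision 1/σ₀² = 1/10 = 0.1; data precision n/σ² = 21/9 = 7/3.
μ̂ = (0.1·11 + (7/3)·15.16) / (0.1 + 7/3) = (5471/150)/(73/30) = 5471/365 ≈ 14.989.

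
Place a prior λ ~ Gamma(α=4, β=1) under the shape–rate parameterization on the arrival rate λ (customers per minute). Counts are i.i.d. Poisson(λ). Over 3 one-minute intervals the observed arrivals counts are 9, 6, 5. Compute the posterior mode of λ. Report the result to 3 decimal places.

λ̂_MAP = 5.750

Σxᵢ = 9+6+5 = 20, with n = 3.
Posterior ∝ λ^3e^(−1λ) · λ^20e^(−3λ) = λ^23e^(−4λ), i.e. Gamma(shape=24, rate=4).
The mode of a Gamma(a, b) with a ≥ 1 (shape–rate) is (a−1)/b = 23/4 ≈ 5.750.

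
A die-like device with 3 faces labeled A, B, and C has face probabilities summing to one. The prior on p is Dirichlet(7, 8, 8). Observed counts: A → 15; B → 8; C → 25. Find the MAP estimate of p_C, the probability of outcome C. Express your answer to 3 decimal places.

MAP estimate of p_C = 0.471

The posterior is Dirichlet(αᵢ + nᵢ) = Dirichlet(22, 16, 33).
For a Dirichlet(a₁,…,a_K) with all aᵢ > 1, the mode has j-th component (aⱼ − 1)/(Σaᵢ − K).
Here Σaᵢ = 71 and K = 3, so p_C = (33 − 1)/(71 − 3) = 32/68 ≈ 0.471.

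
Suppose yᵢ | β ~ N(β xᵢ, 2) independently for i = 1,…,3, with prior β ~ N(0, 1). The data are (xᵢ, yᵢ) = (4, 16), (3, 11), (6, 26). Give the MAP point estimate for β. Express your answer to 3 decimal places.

log p(β | y) = −Σ(yᵢ − βxᵢ)²/(2·2) − β²/(2·1) + const.
Setting the derivative to zero: Σxᵢ(yᵢ − βxᵢ)/2 − β/1 = 0, so β = Σxᵢyᵢ / (Σxᵢ² + σ²/τ²).
Σxᵢyᵢ = 4·16 + 3·11 + 6·26 = 253; Σxᵢ² = 61; σ²/τ² = 2.
β̂_MAP = 253 / (61 + 2) = 253/63 ≈ 4.016.

β̂_MAP = 4.016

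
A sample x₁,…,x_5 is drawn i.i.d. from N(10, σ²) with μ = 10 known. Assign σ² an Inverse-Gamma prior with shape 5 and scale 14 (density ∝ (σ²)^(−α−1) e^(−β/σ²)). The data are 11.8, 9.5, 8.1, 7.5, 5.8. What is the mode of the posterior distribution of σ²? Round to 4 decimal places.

Sum of squared deviations about the known mean: SS = (11.8−10)² + (9.5−10)² + (8.1−10)² + (7.5−10)² + (5.8−10)² = 30.99.
The Normal likelihood contributes (σ²)^(−n/2) exp(−SS/(2σ²)), so the posterior is Inverse-Gamma(α + n/2, β + SS/2) = Inverse-Gamma(7.5, 29.495).
The mode of Inverse-Gamma(a, b) is b/(a+1) = 29.495/8.5 ≈ 3.4700.

σ̂²_MAP = 3.4700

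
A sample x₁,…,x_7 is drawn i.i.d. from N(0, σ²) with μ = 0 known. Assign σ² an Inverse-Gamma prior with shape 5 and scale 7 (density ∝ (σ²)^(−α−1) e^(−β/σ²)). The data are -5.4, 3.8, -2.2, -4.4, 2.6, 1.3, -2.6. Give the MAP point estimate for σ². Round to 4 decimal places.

Sum of squared deviations about the known mean: SS = (-5.4−0)² + (3.8−0)² + (-2.2−0)² + (-4.4−0)² + (2.6−0)² + (1.3−0)² + (-2.6−0)² = 83.01.
The Normal likelihood contributes (σ²)^(−n/2) exp(−SS/(2σ²)), so the posterior is Inverse-Gamma(α + n/2, β + SS/2) = Inverse-Gamma(8.5, 48.505).
The mode of Inverse-Gamma(a, b) is b/(a+1) = 48.505/9.5 ≈ 5.1058.

σ̂²_MAP = 5.1058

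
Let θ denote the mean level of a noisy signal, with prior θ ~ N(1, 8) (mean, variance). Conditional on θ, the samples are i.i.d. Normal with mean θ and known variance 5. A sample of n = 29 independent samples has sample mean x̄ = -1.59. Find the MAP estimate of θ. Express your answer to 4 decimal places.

θ̂_MAP = -1.5354

n = 29, x̄ = -1.59.
For a Normal prior and Normal likelihood with known variance, the posterior is Normal; its mode equals its mean, the precision-weighted average.
Prior precision 1/σ₀² = 1/8 = 0.125; data precision n/σ² = 29/5 = 5.8.
θ̂ = (0.125·1 + 5.8·(-1.59)) / (0.125 + 5.8) = (-9.097)/5.925 = -9097/5925 ≈ -1.5354.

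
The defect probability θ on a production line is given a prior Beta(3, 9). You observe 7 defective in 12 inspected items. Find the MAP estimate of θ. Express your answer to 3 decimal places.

Prior: Beta(3, 9).
Data: 7 successes in 12 trials. The binomial likelihood contributes θ^7(1−θ)^5, so the posterior is Beta(3+7, 9+5) = Beta(10, 14).
For Beta(a, b) with a, b > 1 the mode is (a−1)/(a+b−2) = 9/22 ≈ 0.409.

θ̂_MAP = 0.409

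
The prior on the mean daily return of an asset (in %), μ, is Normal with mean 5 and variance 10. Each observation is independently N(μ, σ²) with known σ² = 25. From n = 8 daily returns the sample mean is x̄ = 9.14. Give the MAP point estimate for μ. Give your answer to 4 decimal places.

μ̂_MAP = 8.1543

n = 8, x̄ = 9.14.
For a Normal prior and Normal likelihood with known variance, the posterior is Normal; its mode equals its mean, the precision-weighted average.
Prior precision 1/σ₀² = 1/10 = 0.1; data precision n/σ² = 8/25 = 0.32.
μ̂ = (0.1·5 + 0.32·9.14) / (0.1 + 0.32) = 3.4248/0.42 = 1427/175 ≈ 8.1543.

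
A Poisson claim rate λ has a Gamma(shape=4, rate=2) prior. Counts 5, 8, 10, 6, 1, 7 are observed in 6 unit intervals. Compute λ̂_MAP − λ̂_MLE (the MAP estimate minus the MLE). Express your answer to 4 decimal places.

MAP − MLE = -1.1667

Σxᵢ = 37. Posterior is Gamma(41, 8); MAP = (41−1)/8 = 40/8 ≈ 5.00000.
MLE = x̄ = 37/6 ≈ 6.16667.
Difference = 40/8 − 37/6 = -7/6 ≈ -1.1667.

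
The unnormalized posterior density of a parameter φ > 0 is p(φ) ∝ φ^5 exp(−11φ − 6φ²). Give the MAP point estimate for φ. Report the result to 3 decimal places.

ℓ'(φ) = 5/φ − 11 − 12φ. Setting this to zero and multiplying by φ: 12φ² + 11φ − 5 = 0.
φ = (−11 + √(11² + 4·12·5)) / (2·12) = (−11 + √361) / 24 = (−11 + 19)/24 = 1/3.
ℓ''(φ) = −5/φ² − 12 < 0, confirming a maximum.

φ̂_MAP = 0.333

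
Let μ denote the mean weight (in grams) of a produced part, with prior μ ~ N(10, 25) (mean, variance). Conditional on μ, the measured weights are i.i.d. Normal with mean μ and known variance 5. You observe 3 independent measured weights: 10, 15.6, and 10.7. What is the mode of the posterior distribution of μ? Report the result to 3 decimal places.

n = 3; x̄ = (10 + 15.6 + 10.7)/3 = 36.3/3 = 12.1.
For a Normal prior and Normal likelihood with known variance, the posterior is Normal; its mode equals its mean, the precision-weighted average.
Prior precision 1/σ₀² = 1/25 = 0.04; data precision n/σ² = 3/5 = 0.6.
μ̂ = (0.04·10 + 0.6·12.1) / (0.04 + 0.6) = 7.66/0.64 = 11.96875 ≈ 11.969.

μ̂_MAP = 11.969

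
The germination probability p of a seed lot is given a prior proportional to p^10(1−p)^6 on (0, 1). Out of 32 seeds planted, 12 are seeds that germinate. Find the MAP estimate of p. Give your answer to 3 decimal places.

p̂_MAP = 0.458

The prior density ∝ p^10(1−p)^6 is the kernel of Beta(11, 7).
Data: 12 successes in 32 trials. The binomial likelihood contributes p^12(1−p)^20, so the posterior is Beta(11+12, 7+20) = Beta(23, 27).
For Beta(a, b) with a, b > 1 the mode is (a−1)/(a+b−2) = 22/48 ≈ 0.458.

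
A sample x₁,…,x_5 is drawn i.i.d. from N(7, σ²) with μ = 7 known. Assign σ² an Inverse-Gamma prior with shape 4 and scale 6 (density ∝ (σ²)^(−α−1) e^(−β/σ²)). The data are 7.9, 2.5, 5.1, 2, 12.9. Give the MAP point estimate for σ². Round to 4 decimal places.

σ̂²_MAP = 6.4320

Sum of squared deviations about the known mean: SS = (7.9−7)² + (2.5−7)² + (5.1−7)² + (2−7)² + (12.9−7)² = 84.48.
The Normal likelihood contributes (σ²)^(−n/2) exp(−SS/(2σ²)), so the posterior is Inverse-Gamma(α + n/2, β + SS/2) = Inverse-Gamma(6.5, 48.24).
The mode of Inverse-Gamma(a, b) is b/(a+1) = 48.24/7.5 ≈ 6.4320.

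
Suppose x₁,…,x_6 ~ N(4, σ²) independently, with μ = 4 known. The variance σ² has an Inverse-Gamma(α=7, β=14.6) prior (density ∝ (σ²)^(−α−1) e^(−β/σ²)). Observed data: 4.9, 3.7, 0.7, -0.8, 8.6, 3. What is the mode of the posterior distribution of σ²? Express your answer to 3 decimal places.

σ̂²_MAP = 3.918

Sum of squared deviations about the known mean: SS = (4.9−4)² + (3.7−4)² + (0.7−4)² + (-0.8−4)² + (8.6−4)² + (3−4)² = 56.99.
The Normal likelihood contributes (σ²)^(−n/2) exp(−SS/(2σ²)), so the posterior is Inverse-Gamma(α + n/2, β + SS/2) = Inverse-Gamma(10, 43.095).
The mode of Inverse-Gamma(a, b) is b/(a+1) = 43.095/11 ≈ 3.918.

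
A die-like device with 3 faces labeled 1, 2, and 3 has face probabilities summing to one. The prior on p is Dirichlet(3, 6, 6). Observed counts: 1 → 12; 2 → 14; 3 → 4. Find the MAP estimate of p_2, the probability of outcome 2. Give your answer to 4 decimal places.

MAP estimate: 0.4524

The posterior is Dirichlet(αᵢ + nᵢ) = Dirichlet(15, 20, 10).
For a Dirichlet(a₁,…,a_K) with all aᵢ > 1, the mode has j-th component (aⱼ − 1)/(Σaᵢ − K).
Here Σaᵢ = 45 and K = 3, so p_2 = (20 − 1)/(45 − 3) = 19/42 ≈ 0.4524.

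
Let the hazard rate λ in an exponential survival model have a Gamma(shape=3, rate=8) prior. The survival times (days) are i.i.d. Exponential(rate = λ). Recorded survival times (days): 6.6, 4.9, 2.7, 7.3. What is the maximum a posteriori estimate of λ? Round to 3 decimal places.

The Exponential(rate=λ) likelihood is ∝ λ^n e^(−λΣtᵢ). Here n = 4 and Σtᵢ = 6.6 + 4.9 + 2.7 + 7.3 = 21.5.
Posterior ∝ λ^2e^(−8λ) · λ^4e^(−21.5λ) = λ^6e^(−29.5λ), i.e. Gamma(7, 29.5).
Mode = (a−1)/b = 6/29.5 ≈ 0.203.

λ̂_MAP = 0.203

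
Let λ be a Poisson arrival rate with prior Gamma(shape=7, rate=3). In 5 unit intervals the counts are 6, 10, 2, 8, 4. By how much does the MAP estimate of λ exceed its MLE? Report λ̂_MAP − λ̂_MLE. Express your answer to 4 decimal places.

Σxᵢ = 30. Posterior is Gamma(37, 8); MAP = (37−1)/8 = 36/8 ≈ 4.50000.
MLE = x̄ = 30/5 ≈ 6.00000.
Difference = 36/8 − 30/5 = -3/2 ≈ -1.5000.

MAP − MLE = -1.5000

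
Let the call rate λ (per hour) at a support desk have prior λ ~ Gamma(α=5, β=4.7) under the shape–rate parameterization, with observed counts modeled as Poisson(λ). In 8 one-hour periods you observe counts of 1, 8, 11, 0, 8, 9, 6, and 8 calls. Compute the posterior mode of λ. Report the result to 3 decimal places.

λ̂_MAP = 4.331

Σxᵢ = 1+8+11+0+8+9+6+8 = 51, with n = 8.
Posterior ∝ λ^4e^(−4.7λ) · λ^51e^(−8λ) = λ^55e^(−12.7λ), i.e. Gamma(shape=56, rate=12.7).
The mode of a Gamma(a, b) with a ≥ 1 (shape–rate) is (a−1)/b = 55/12.7 ≈ 4.331.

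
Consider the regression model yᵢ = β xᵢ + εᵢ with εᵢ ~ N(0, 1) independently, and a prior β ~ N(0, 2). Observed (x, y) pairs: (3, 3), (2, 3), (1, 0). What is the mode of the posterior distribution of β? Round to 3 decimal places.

log p(β | y) = −Σ(yᵢ − βxᵢ)²/(2·1) − β²/(2·2) + const.
Setting the derivative to zero: Σxᵢ(yᵢ − βxᵢ)/1 − β/2 = 0, so β = Σxᵢyᵢ / (Σxᵢ² + σ²/τ²).
Σxᵢyᵢ = 3·3 + 2·3 + 1·0 = 15; Σxᵢ² = 14; σ²/τ² = 0.5.
β̂_MAP = 15 / (14 + 0.5) = 15/14.5 ≈ 1.034.

β̂_MAP = 1.034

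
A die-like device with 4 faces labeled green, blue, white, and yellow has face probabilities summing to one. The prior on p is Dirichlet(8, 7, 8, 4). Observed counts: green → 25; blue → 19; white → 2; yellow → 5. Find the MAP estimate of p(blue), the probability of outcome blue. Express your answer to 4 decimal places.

The posterior is Dirichlet(αᵢ + nᵢ) = Dirichlet(33, 26, 10, 9).
For a Dirichlet(a₁,…,a_K) with all aᵢ > 1, the mode has j-th component (aⱼ − 1)/(Σaᵢ − K).
Here Σaᵢ = 78 and K = 4, so p(blue) = (26 − 1)/(78 − 4) = 25/74 ≈ 0.3378.

MAP estimate of p(blue) = 0.3378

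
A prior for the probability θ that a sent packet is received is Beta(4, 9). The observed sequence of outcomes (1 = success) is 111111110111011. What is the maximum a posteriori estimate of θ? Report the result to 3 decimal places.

Prior: Beta(4, 9).
Data: 13 successes in 15 trials (from the sequence). The binomial likelihood contributes θ^13(1−θ)^2, so the posterior is Beta(4+13, 9+2) = Beta(17, 11).
For Beta(a, b) with a, b > 1 the mode is (a−1)/(a+b−2) = 16/26 ≈ 0.615.

θ̂_MAP = 0.615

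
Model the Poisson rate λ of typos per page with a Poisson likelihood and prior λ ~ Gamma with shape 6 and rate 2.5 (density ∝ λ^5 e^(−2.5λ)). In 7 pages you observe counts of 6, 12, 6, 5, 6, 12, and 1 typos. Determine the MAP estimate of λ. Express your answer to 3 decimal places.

λ̂_MAP = 5.579

Σxᵢ = 6+12+6+5+6+12+1 = 48, with n = 7.
Posterior ∝ λ^5e^(−2.5λ) · λ^48e^(−7λ) = λ^53e^(−9.5λ), i.e. Gamma(shape=54, rate=9.5).
The mode of a Gamma(a, b) with a ≥ 1 (shape–rate) is (a−1)/b = 53/9.5 ≈ 5.579.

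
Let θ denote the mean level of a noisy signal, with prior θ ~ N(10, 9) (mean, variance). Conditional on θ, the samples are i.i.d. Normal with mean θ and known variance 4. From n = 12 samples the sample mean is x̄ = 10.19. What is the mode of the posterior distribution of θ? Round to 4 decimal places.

n = 12, x̄ = 10.19.
For a Normal prior and Normal likelihood with known variance, the posterior is Normal; its mode equals its mean, the precision-weighted average.
Prior precision 1/σ₀² = 1/9; data precision n/σ² = 12/4 = 3.
θ̂ = ((1/9)·10 + 3·10.19) / (1/9 + 3) = (28513/900)/(28/9) = 28513/2800 ≈ 10.1832.

θ̂_MAP = 10.1832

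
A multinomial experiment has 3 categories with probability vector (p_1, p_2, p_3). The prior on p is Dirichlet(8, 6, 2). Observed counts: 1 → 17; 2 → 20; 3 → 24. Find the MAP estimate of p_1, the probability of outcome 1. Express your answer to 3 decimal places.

MAP estimate: 0.324

The posterior is Dirichlet(αᵢ + nᵢ) = Dirichlet(25, 26, 26).
For a Dirichlet(a₁,…,a_K) with all aᵢ > 1, the mode has j-th component (aⱼ − 1)/(Σaᵢ − K).
Here Σaᵢ = 77 and K = 3, so p_1 = (25 − 1)/(77 − 3) = 24/74 ≈ 0.324.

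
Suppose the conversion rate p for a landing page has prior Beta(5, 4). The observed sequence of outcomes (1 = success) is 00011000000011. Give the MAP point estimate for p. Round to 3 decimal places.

p̂_MAP = 0.381

Prior: Beta(5, 4).
Data: 4 successes in 14 trials (from the sequence). The binomial likelihood contributes p^4(1−p)^10, so the posterior is Beta(5+4, 4+10) = Beta(9, 14).
For Beta(a, b) with a, b > 1 the mode is (a−1)/(a+b−2) = 8/21 ≈ 0.381.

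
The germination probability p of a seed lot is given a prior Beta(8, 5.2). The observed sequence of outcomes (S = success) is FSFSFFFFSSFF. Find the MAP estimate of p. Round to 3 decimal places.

p̂_MAP = 0.474

Prior: Beta(8, 5.2).
Data: 4 successes in 12 trials (from the sequence). The binomial likelihood contributes p^4(1−p)^8, so the posterior is Beta(8+4, 5.2+8) = Beta(12, 13.2).
For Beta(a, b) with a, b > 1 the mode is (a−1)/(a+b−2) = 11/23.2 ≈ 0.474.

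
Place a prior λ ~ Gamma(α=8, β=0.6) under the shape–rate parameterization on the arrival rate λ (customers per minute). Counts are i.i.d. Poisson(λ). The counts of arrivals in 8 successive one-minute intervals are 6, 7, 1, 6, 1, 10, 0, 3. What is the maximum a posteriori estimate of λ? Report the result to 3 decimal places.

Σxᵢ = 6+7+1+6+1+10+0+3 = 34, with n = 8.
Posterior ∝ λ^7e^(−0.6λ) · λ^34e^(−8λ) = λ^41e^(−8.6λ), i.e. Gamma(shape=42, rate=8.6).
The mode of a Gamma(a, b) with a ≥ 1 (shape–rate) is (a−1)/b = 41/8.6 ≈ 4.767.

λ̂_MAP = 4.767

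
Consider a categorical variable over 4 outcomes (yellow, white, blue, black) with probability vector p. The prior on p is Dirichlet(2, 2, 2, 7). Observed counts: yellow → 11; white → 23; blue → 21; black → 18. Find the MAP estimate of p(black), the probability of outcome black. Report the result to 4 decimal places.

MAP estimate of p(black) = 0.2927

The posterior is Dirichlet(αᵢ + nᵢ) = Dirichlet(13, 25, 23, 25).
For a Dirichlet(a₁,…,a_K) with all aᵢ > 1, the mode has j-th component (aⱼ − 1)/(Σaᵢ − K).
Here Σaᵢ = 86 and K = 4, so p(black) = (25 − 1)/(86 − 4) = 24/82 ≈ 0.2927.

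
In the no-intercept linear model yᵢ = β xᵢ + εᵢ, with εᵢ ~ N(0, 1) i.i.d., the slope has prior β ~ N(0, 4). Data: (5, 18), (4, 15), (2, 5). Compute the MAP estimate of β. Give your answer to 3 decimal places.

β̂_MAP = 3.536

log p(β | y) = −Σ(yᵢ − βxᵢ)²/(2·1) − β²/(2·4) + const.
Setting the derivative to zero: Σxᵢ(yᵢ − βxᵢ)/1 − β/4 = 0, so β = Σxᵢyᵢ / (Σxᵢ² + σ²/τ²).
Σxᵢyᵢ = 5·18 + 4·15 + 2·5 = 160; Σxᵢ² = 45; σ²/τ² = 0.25.
β̂_MAP = 160 / (45 + 0.25) = 160/45.25 ≈ 3.536.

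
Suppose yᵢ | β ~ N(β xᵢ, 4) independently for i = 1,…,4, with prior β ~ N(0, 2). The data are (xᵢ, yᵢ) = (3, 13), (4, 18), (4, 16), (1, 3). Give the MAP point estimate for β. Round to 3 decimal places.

log p(β | y) = −Σ(yᵢ − βxᵢ)²/(2·4) − β²/(2·2) + const.
Setting the derivative to zero: Σxᵢ(yᵢ − βxᵢ)/4 − β/2 = 0, so β = Σxᵢyᵢ / (Σxᵢ² + σ²/τ²).
Σxᵢyᵢ = 3·13 + 4·18 + 4·16 + 1·3 = 178; Σxᵢ² = 42; σ²/τ² = 2.
β̂_MAP = 178 / (42 + 2) = 178/44 ≈ 4.045.

β̂_MAP = 4.045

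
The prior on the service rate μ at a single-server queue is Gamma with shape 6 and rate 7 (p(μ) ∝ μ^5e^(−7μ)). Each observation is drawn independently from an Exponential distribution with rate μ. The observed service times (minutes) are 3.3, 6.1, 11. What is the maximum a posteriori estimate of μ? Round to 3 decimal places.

μ̂_MAP = 0.292

The Exponential(rate=μ) likelihood is ∝ μ^n e^(−μΣtᵢ). Here n = 3 and Σtᵢ = 3.3 + 6.1 + 11 = 20.4.
Posterior ∝ μ^5e^(−7μ) · μ^3e^(−20.4μ) = μ^8e^(−27.4μ), i.e. Gamma(9, 27.4).
Mode = (a−1)/b = 8/27.4 ≈ 0.292.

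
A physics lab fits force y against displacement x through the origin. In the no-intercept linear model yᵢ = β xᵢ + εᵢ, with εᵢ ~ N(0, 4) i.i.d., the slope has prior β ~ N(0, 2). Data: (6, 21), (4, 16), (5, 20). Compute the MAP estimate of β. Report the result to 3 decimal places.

β̂_MAP = 3.671

log p(β | y) = −Σ(yᵢ − βxᵢ)²/(2·4) − β²/(2·2) + const.
Setting the derivative to zero: Σxᵢ(yᵢ − βxᵢ)/4 − β/2 = 0, so β = Σxᵢyᵢ / (Σxᵢ² + σ²/τ²).
Σxᵢyᵢ = 6·21 + 4·16 + 5·20 = 290; Σxᵢ² = 77; σ²/τ² = 2.
β̂_MAP = 290 / (77 + 2) = 290/79 ≈ 3.671.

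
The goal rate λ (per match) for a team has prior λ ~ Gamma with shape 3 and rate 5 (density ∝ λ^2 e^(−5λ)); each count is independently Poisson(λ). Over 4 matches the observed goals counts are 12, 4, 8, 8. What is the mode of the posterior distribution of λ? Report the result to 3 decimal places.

Σxᵢ = 12+4+8+8 = 32, with n = 4.
Posterior ∝ λ^2e^(−5λ) · λ^32e^(−4λ) = λ^34e^(−9λ), i.e. Gamma(shape=35, rate=9).
The mode of a Gamma(a, b) with a ≥ 1 (shape–rate) is (a−1)/b = 34/9 ≈ 3.778.

λ̂_MAP = 3.778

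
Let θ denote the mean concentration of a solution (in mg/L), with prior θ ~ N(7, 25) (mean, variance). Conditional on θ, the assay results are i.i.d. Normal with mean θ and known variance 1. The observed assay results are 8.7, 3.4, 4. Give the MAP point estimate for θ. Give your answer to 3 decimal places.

θ̂_MAP = 5.388

n = 3; x̄ = (8.7 + 3.4 + 4)/3 = 16.1/3 = 161/30 ≈ 5.3667.
For a Normal prior and Normal likelihood with known variance, the posterior is Normal; its mode equals its mean, the precision-weighted average.
Prior precision 1/σ₀² = 1/25 = 0.04; data precision n/σ² = 3/1 = 3.
θ̂ = (0.04·7 + 3·(161/30)) / (0.04 + 3) = 16.38/3.04 = 819/152 ≈ 5.388.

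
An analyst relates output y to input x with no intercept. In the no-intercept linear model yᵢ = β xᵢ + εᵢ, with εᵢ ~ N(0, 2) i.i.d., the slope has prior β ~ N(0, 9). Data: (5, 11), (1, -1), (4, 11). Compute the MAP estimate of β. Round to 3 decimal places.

β̂_MAP = 2.321

log p(β | y) = −Σ(yᵢ − βxᵢ)²/(2·2) − β²/(2·9) + const.
Setting the derivative to zero: Σxᵢ(yᵢ − βxᵢ)/2 − β/9 = 0, so β = Σxᵢyᵢ / (Σxᵢ² + σ²/τ²).
Σxᵢyᵢ = 5·11 + 1·(-1) + 4·11 = 98; Σxᵢ² = 42; σ²/τ² = 2/9.
β̂_MAP = 98 / (42 + 2/9) = 98/(380/9) = 441/190 ≈ 2.321.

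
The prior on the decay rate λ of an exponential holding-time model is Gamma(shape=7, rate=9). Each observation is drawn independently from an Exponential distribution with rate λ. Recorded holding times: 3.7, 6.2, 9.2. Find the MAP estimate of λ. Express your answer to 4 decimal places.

The Exponential(rate=λ) likelihood is ∝ λ^n e^(−λΣtᵢ). Here n = 3 and Σtᵢ = 3.7 + 6.2 + 9.2 = 19.1.
Posterior ∝ λ^6e^(−9λ) · λ^3e^(−19.1λ) = λ^9e^(−28.1λ), i.e. Gamma(10, 28.1).
Mode = (a−1)/b = 9/28.1 ≈ 0.3203.

λ̂_MAP = 0.3203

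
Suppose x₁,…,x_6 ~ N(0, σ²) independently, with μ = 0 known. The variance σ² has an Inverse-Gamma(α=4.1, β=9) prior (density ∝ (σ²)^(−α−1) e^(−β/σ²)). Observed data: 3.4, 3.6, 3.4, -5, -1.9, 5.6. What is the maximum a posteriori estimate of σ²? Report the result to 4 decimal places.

σ̂²_MAP = 7.0401

Sum of squared deviations about the known mean: SS = (3.4−0)² + (3.6−0)² + (3.4−0)² + (-5−0)² + (-1.9−0)² + (5.6−0)² = 96.05.
The Normal likelihood contributes (σ²)^(−n/2) exp(−SS/(2σ²)), so the posterior is Inverse-Gamma(α + n/2, β + SS/2) = Inverse-Gamma(7.1, 57.025).
The mode of Inverse-Gamma(a, b) is b/(a+1) = 57.025/8.1 ≈ 7.0401.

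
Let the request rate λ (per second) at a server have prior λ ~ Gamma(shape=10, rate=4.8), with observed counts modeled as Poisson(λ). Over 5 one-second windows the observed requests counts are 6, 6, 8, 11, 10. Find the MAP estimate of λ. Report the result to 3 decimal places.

λ̂_MAP = 5.102

Σxᵢ = 6+6+8+11+10 = 41, with n = 5.
Posterior ∝ λ^9e^(−4.8λ) · λ^41e^(−5λ) = λ^50e^(−9.8λ), i.e. Gamma(shape=51, rate=9.8).
The mode of a Gamma(a, b) with a ≥ 1 (shape–rate) is (a−1)/b = 50/9.8 ≈ 5.102.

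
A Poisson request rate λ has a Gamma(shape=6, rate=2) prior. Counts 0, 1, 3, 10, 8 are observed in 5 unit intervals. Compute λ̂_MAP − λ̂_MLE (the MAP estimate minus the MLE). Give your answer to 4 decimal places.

MAP − MLE = -0.5429

Σxᵢ = 22. Posterior is Gamma(28, 7); MAP = (28−1)/7 = 27/7 ≈ 3.85714.
MLE = x̄ = 22/5 ≈ 4.40000.
Difference = 27/7 − 22/5 = -19/35 ≈ -0.5429.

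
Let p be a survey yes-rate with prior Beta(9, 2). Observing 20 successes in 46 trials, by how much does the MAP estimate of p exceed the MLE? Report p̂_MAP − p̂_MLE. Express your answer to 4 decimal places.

MAP − MLE = 0.0743

Posterior is Beta(29, 28); MAP = (29−1)/(57−2) = 28/55 ≈ 0.50909.
MLE ignores the prior: p̂_MLE = k/n = 20/46 ≈ 0.43478.
Difference = 28/55 − 20/46 = 94/1265 ≈ 0.0743.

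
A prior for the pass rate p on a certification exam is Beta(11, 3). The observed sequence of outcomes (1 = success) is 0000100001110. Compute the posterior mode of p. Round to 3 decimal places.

Prior: Beta(11, 3).
Data: 4 successes in 13 trials (from the sequence). The binomial likelihood contributes p^4(1−p)^9, so the posterior is Beta(11+4, 3+9) = Beta(15, 12).
For Beta(a, b) with a, b > 1 the mode is (a−1)/(a+b−2) = 14/25 ≈ 0.560.

p̂_MAP = 0.560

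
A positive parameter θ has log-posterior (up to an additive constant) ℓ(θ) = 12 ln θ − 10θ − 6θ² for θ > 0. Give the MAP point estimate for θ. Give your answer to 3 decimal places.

ℓ'(θ) = 12/θ − 10 − 12θ. Setting this to zero and multiplying by θ: 12θ² + 10θ − 12 = 0.
θ = (−10 + √(10² + 4·12·12)) / (2·12) = (−10 + √676) / 24 = (−10 + 26)/24 = 2/3.
ℓ''(θ) = −12/θ² − 12 < 0, confirming a maximum.

θ̂_MAP = 0.667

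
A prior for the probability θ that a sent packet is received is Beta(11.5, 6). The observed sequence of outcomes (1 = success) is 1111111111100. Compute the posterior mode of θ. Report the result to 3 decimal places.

Prior: Beta(11.5, 6).
Data: 11 successes in 13 trials (from the sequence). The binomial likelihood contributes θ^11(1−θ)^2, so the posterior is Beta(11.5+11, 6+2) = Beta(22.5, 8).
For Beta(a, b) with a, b > 1 the mode is (a−1)/(a+b−2) = 21.5/28.5 ≈ 0.754.

θ̂_MAP = 0.754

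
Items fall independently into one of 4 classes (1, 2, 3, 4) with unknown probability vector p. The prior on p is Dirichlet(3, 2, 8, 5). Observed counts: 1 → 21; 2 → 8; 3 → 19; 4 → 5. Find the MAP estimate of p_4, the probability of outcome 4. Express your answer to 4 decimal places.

MAP estimate: 0.1343

The posterior is Dirichlet(αᵢ + nᵢ) = Dirichlet(24, 10, 27, 10).
For a Dirichlet(a₁,…,a_K) with all aᵢ > 1, the mode has j-th component (aⱼ − 1)/(Σaᵢ − K).
Here Σaᵢ = 71 and K = 4, so p_4 = (10 − 1)/(71 − 4) = 9/67 ≈ 0.1343.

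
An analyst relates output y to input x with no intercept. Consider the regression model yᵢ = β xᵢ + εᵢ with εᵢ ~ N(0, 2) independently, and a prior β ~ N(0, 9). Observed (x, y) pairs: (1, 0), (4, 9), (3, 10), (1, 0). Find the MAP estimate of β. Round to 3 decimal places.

log p(β | y) = −Σ(yᵢ − βxᵢ)²/(2·2) − β²/(2·9) + const.
Setting the derivative to zero: Σxᵢ(yᵢ − βxᵢ)/2 − β/9 = 0, so β = Σxᵢyᵢ / (Σxᵢ² + σ²/τ²).
Σxᵢyᵢ = 1·0 + 4·9 + 3·10 + 1·0 = 66; Σxᵢ² = 27; σ²/τ² = 2/9.
β̂_MAP = 66 / (27 + 2/9) = 66/(245/9) = 594/245 ≈ 2.424.

β̂_MAP = 2.424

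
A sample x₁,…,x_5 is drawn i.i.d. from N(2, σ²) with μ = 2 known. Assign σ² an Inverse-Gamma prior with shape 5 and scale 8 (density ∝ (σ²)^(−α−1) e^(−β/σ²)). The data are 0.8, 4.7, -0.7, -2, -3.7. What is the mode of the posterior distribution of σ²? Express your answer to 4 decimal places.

σ̂²_MAP = 4.7359

Sum of squared deviations about the known mean: SS = (0.8−2)² + (4.7−2)² + (-0.7−2)² + (-2−2)² + (-3.7−2)² = 64.51.
The Normal likelihood contributes (σ²)^(−n/2) exp(−SS/(2σ²)), so the posterior is Inverse-Gamma(α + n/2, β + SS/2) = Inverse-Gamma(7.5, 40.255).
The mode of Inverse-Gamma(a, b) is b/(a+1) = 40.255/8.5 ≈ 4.7359.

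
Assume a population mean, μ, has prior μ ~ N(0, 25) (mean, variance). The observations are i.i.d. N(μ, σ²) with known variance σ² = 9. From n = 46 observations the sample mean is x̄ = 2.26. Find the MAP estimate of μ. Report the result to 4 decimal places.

n = 46, x̄ = 2.26.
For a Normal prior and Normal likelihood with known variance, the posterior is Normal; its mode equals its mean, the precision-weighted average.
Prior precision 1/σ₀² = 1/25 = 0.04; data precision n/σ² = 46/9.
μ̂ = (0.04·0 + (46/9)·2.26) / (0.04 + 46/9) = (2599/225)/(1159/225) = 2599/1159 ≈ 2.2425.

μ̂_MAP = 2.2425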